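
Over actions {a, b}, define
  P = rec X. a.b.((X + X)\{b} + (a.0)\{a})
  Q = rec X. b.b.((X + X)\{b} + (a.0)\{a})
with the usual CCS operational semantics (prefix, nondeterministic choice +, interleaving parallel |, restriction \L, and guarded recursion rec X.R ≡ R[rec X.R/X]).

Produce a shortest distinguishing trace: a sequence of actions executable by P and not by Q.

LTS(P): 4 reachable states
  m0 = rec X. a.b.((X + X)\{b} + (a.0)\{a}) ⊢ --a--▸ m1
  m1 = b.(((rec X. a.b.((X + X)\{b} + (a.0)\{a})) + (rec X. a.b.((X + X)\{b} + (a.0)\{a})))\{b} + (a.0)\{a}) ⊢ --b--▸ m2
  m2 = ((rec X. a.b.((X + X)\{b} + (a.0)\{a})) + (rec X. a.b.((X + X)\{b} + (a.0)\{a})))\{b} + (a.0)\{a} ⊢ --a--▸ m3
  m3 = (b.(((rec X. a.b.((X + X)\{b} + (a.0)\{a})) + (rec X. a.b.((X + X)\{b} + (a.0)\{a})))\{b} + (a.0)\{a}))\{b} ⊢ ∅
LTS(Q): 3 reachable states
  n0 = rec X. b.b.((X + X)\{b} + (a.0)\{a}) ⊢ --b--▸ n1
  n1 = b.(((rec X. b.b.((X + X)\{b} + (a.0)\{a})) + (rec X. b.b.((X + X)\{b} + (a.0)\{a})))\{b} + (a.0)\{a}) ⊢ --b--▸ n2
  n2 = ((rec X. b.b.((X + X)\{b} + (a.0)\{a})) + (rec X. b.b.((X + X)\{b} + (a.0)\{a})))\{b} + (a.0)\{a} ⊢ ∅
Run σ = ⟨a⟩ on P: start {m0}
  step 1 (a): {m1}
  P completes σ.
Run σ = ⟨a⟩ on Q: start {n0}
  step 1 (a): no successor for Q

a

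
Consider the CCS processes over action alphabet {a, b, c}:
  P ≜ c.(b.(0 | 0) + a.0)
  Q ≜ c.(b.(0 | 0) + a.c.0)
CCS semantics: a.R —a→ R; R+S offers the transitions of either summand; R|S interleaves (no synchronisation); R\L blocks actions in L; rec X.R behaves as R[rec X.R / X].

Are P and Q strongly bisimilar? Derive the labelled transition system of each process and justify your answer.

P ≁ Q

LTS(P): 4 reachable states
  s0 = c.(b.(0 | 0) + a.0) has moves ··c··> s1
  s1 = b.(0 | 0) + a.0 has moves ··a··> s2, ··b··> s3
  s2 = 0 has moves ·
  s3 = 0 | 0 has moves ·
LTS(Q): 5 reachable states
  t0 = c.(b.(0 | 0) + a.c.0) has moves ··c··> t1
  t1 = b.(0 | 0) + a.c.0 has moves ··a··> t2, ··b··> t3
  t2 = c.0 has moves ··c··> t4
  t3 = 0 | 0 has moves ·
  t4 = 0 has moves ·
Bisimilarity quotient blocks:
  B0 = {s0}
  B1 = {s1}
  B2 = {s2, s3, t3, t4}
  B3 = {t0}
  B4 = {t1}
  B5 = {t2}
s0 ∈ B0, t0 ∈ B3 → different blocks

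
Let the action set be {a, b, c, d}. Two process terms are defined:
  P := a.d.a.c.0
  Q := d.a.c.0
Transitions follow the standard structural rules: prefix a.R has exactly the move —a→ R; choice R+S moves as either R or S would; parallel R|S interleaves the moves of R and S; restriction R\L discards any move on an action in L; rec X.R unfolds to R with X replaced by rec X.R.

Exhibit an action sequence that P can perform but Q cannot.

a

P's transition system — 5 states:
  u0 = a.d.a.c.0 has moves -a-> u1
  u1 = d.a.c.0 has moves -d-> u2
  u2 = a.c.0 has moves -a-> u3
  u3 = c.0 has moves -c-> u4
  u4 = 0 has moves (no moves)
Q's transition system — 4 states:
  v0 = d.a.c.0 has moves -d-> v1
  v1 = a.c.0 has moves -a-> v2
  v2 = c.0 has moves -c-> v3
  v3 = 0 has moves (no moves)
Run σ = ⟨a⟩ on P: start {u0}
  step 1 (a): {u1}
  — P admits the full trace.
Run σ = ⟨a⟩ on Q: start {v0}
  step 1 (a): ∅  — Q cannot continue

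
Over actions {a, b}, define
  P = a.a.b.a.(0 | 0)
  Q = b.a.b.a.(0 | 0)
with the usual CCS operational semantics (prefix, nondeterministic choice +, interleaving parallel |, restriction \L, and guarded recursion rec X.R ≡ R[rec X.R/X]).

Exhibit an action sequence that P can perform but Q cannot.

P's transition system — 5 states:
  u0 = a.a.b.a.(0 | 0) | =a=> u1
  u1 = a.b.a.(0 | 0) | =a=> u2
  u2 = b.a.(0 | 0) | =b=> u3
  u3 = a.(0 | 0) | =a=> u4
  u4 = 0 | 0 | ∅
Q's transition system — 5 states:
  v0 = b.a.b.a.(0 | 0) | =b=> v1
  v1 = a.b.a.(0 | 0) | =a=> v2
  v2 = b.a.(0 | 0) | =b=> v3
  v3 = a.(0 | 0) | =a=> v4
  v4 = 0 | 0 | ∅
Trace ⟨a⟩ through P, begin at {u0}:
  [1] a ⇒ {u1}
  P completes σ.
Trace ⟨a⟩ through Q, begin at {v0}:
  [1] a ⇒ no successor for Q

a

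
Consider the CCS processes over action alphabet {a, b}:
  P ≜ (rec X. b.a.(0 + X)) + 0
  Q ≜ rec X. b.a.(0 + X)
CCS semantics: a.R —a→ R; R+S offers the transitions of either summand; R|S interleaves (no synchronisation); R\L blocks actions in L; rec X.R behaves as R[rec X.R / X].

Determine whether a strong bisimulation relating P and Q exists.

YES

LTS(P): 3 reachable states
  m0 = (rec X. b.a.(0 + X)) + 0 has moves ··b··> m1
  m1 = a.(0 + (rec X. b.a.(0 + X))) has moves ··a··> m2
  m2 = 0 + (rec X. b.a.(0 + X)) has moves ··b··> m1
LTS(Q): 3 reachable states
  n0 = rec X. b.a.(0 + X) has moves ··b··> n1
  n1 = a.(0 + (rec X. b.a.(0 + X))) has moves ··a··> n2
  n2 = 0 + (rec X. b.a.(0 + X)) has moves ··b··> n1
Bisimilarity quotient blocks:
  B0 = {m0, m2, n0, n2}
  B1 = {m1, n1}
m0 ∈ B0, n0 ∈ B0 → same block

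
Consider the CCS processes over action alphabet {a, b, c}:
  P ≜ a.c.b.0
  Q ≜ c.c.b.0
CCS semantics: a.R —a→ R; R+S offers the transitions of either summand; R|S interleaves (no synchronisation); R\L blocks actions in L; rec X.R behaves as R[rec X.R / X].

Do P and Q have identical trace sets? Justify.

trace-distinct — witness ⟨a⟩

LTS(P): 4 reachable states
  p0 = a.c.b.0 has moves —a→ p1
  p1 = c.b.0 has moves —c→ p2
  p2 = b.0 has moves —b→ p3
  p3 = 0 has moves (no moves)
LTS(Q): 4 reachable states
  q0 = c.c.b.0 has moves —c→ q1
  q1 = c.b.0 has moves —c→ q2
  q2 = b.0 has moves —b→ q3
  q3 = 0 has moves (no moves)
Run σ = ⟨a⟩ on P: start {p0}
  step 1 (a): {p1}
  ✓ P
Run σ = ⟨a⟩ on Q: start {q0}
  step 1 (a): ∅ (Q stuck)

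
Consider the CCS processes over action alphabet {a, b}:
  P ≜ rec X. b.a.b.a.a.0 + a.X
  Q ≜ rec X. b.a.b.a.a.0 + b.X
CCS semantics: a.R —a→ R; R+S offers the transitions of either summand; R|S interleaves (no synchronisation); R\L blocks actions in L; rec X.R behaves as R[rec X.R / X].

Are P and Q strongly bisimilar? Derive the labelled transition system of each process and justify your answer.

NO

LTS(P): 6 reachable states
  s0 = rec X. b.a.b.a.a.0 + a.X | --a--▸ s0, --b--▸ s1
  s1 = a.b.a.a.0 | --a--▸ s2
  s2 = b.a.a.0 | --b--▸ s3
  s3 = a.a.0 | --a--▸ s4
  s4 = a.0 | --a--▸ s5
  s5 = 0 | (no moves)
LTS(Q): 6 reachable states
  t0 = rec X. b.a.b.a.a.0 + b.X | --b--▸ t0, --b--▸ t1
  t1 = a.b.a.a.0 | --a--▸ t2
  t2 = b.a.a.0 | --b--▸ t3
  t3 = a.a.0 | --a--▸ t4
  t4 = a.0 | --a--▸ t5
  t5 = 0 | (no moves)
Bisimilarity quotient blocks:
  B0 = {s0}
  B1 = {s1, t1}
  B2 = {s2, t2}
  B3 = {s3, t3}
  B4 = {s4, t4}
  B5 = {s5, t5}
  B6 = {t0}
s0 ∈ B0, t0 ∈ B6 → different blocks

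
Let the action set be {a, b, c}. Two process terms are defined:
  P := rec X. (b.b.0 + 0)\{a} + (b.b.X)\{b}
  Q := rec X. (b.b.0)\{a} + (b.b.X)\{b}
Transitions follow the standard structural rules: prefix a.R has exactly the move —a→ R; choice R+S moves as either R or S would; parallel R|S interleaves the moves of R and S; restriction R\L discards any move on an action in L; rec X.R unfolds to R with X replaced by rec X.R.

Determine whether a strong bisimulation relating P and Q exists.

bisimilar

Reachable graph of P (3 states):
  m0 = rec X. (b.b.0 + 0)\{a} + (b.b.X)\{b} :: ··b··> m1
  m1 = (b.0)\{a} :: ··b··> m2
  m2 = 0\{a} :: ∅
Reachable graph of Q (3 states):
  n0 = rec X. (b.b.0)\{a} + (b.b.X)\{b} :: ··b··> n1
  n1 = (b.0)\{a} :: ··b··> n2
  n2 = 0\{a} :: ∅
Coarsest stable partition (strong bisimilarity classes):
  B0 = {m0, n0}
  B1 = {m1, n1}
  B2 = {m2, n2}
m0 ∈ B0, n0 ∈ B0 → same block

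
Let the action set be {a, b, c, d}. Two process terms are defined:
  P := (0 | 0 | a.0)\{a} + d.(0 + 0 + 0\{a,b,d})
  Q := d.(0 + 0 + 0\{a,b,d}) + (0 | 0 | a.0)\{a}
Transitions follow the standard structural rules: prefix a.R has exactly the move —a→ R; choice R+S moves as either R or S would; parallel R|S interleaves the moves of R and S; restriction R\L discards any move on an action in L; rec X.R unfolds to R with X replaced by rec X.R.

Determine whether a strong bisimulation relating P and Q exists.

YES

LTS(P): 2 reachable states
  s0 = (0 | 0 | a.0)\{a} + d.(0 + 0 + 0\{a,b,d}) | ··d··> s1
  s1 = 0 + 0 + 0\{a,b,d} | ·
LTS(Q): 2 reachable states
  t0 = d.(0 + 0 + 0\{a,b,d}) + (0 | 0 | a.0)\{a} | ··d··> t1
  t1 = 0 + 0 + 0\{a,b,d} | ·
Coarsest stable partition (strong bisimilarity classes):
  B0 = {s0, t0}
  B1 = {s1, t1}
s0 ∈ B0, t0 ∈ B0 → same block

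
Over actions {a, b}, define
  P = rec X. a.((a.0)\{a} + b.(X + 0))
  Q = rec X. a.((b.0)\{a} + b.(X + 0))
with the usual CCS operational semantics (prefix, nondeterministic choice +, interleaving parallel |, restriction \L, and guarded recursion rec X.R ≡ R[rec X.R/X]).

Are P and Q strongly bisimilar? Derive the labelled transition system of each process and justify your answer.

Reachable graph of P (3 states):
  u0 = rec X. a.((a.0)\{a} + b.(X + 0)) ⊢ --a--▸ u1
  u1 = (a.0)\{a} + b.((rec X. a.((a.0)\{a} + b.(X + 0))) + 0) ⊢ --b--▸ u2
  u2 = (rec X. a.((a.0)\{a} + b.(X + 0))) + 0 ⊢ --a--▸ u1
Reachable graph of Q (4 states):
  v0 = rec X. a.((b.0)\{a} + b.(X + 0)) ⊢ --a--▸ v1
  v1 = (b.0)\{a} + b.((rec X. a.((b.0)\{a} + b.(X + 0))) + 0) ⊢ --b--▸ v2, --b--▸ v3
  v2 = (rec X. a.((b.0)\{a} + b.(X + 0))) + 0 ⊢ --a--▸ v1
  v3 = 0\{a} ⊢ ·
Bisimilarity quotient blocks:
  B0 = {u0, u2}
  B1 = {u1}
  B2 = {v0, v2}
  B3 = {v1}
  B4 = {v3}
u0 ∈ B0, v0 ∈ B2 → different blocks

not bisimilar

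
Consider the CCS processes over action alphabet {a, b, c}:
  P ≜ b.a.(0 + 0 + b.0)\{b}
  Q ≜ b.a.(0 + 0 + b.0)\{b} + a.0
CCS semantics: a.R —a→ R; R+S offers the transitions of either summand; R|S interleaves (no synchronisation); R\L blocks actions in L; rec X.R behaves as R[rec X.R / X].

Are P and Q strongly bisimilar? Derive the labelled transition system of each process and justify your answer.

P ≁ Q

Reachable graph of P (3 states):
  m0 = b.a.(0 + 0 + b.0)\{b} :: —b→ m1
  m1 = a.(0 + 0 + b.0)\{b} :: —a→ m2
  m2 = (0 + 0 + b.0)\{b} :: deadlocked
Reachable graph of Q (4 states):
  n0 = b.a.(0 + 0 + b.0)\{b} + a.0 :: —a→ n1, —b→ n2
  n1 = 0 :: deadlocked
  n2 = a.(0 + 0 + b.0)\{b} :: —a→ n3
  n3 = (0 + 0 + b.0)\{b} :: deadlocked
Bisimilarity quotient blocks:
  B0 = {m0}
  B1 = {m1, n2}
  B2 = {m2, n1, n3}
  B3 = {n0}
m0 ∈ B0, n0 ∈ B3 → different blocks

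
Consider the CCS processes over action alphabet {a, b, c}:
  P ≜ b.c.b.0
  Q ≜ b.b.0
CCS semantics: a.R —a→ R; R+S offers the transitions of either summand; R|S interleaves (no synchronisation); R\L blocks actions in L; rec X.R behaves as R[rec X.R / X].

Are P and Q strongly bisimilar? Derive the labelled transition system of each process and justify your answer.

NO

LTS(P): 4 reachable states
  p0 = b.c.b.0 ⊢ —b→ p1
  p1 = c.b.0 ⊢ —c→ p2
  p2 = b.0 ⊢ —b→ p3
  p3 = 0 ⊢ ∅
LTS(Q): 3 reachable states
  q0 = b.b.0 ⊢ —b→ q1
  q1 = b.0 ⊢ —b→ q2
  q2 = 0 ⊢ ∅
Partition-refinement fixed point:
  B0 = {p0}
  B1 = {p1}
  B2 = {p2, q1}
  B3 = {p3, q2}
  B4 = {q0}
p0 ∈ B0, q0 ∈ B4 → different blocks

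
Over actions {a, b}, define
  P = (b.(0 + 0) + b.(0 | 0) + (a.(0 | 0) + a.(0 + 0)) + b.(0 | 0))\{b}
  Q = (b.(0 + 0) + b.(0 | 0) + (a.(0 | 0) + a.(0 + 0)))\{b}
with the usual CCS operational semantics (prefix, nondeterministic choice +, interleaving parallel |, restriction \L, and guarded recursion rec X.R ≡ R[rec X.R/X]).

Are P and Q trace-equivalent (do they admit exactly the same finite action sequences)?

trace-equivalent

P's transition system — 3 states:
  m0 = (b.(0 + 0) + b.(0 | 0) + (a.(0 | 0) + a.(0 + 0)) + b.(0 | 0))\{b} | -a-> m1, -a-> m2
  m1 = (0 + 0)\{b} | deadlocked
  m2 = (0 | 0)\{b} | deadlocked
Q's transition system — 3 states:
  n0 = (b.(0 + 0) + b.(0 | 0) + (a.(0 | 0) + a.(0 + 0)))\{b} | -a-> n1, -a-> n2
  n1 = (0 + 0)\{b} | deadlocked
  n2 = (0 | 0)\{b} | deadlocked
Coarsest stable partition (strong bisimilarity classes):
  B0 = {m0, n0}
  B1 = {m1, m2, n1, n2}
m0 ∈ B0, n0 ∈ B0 → same block
Bisimilar ⇒ trace-equivalent.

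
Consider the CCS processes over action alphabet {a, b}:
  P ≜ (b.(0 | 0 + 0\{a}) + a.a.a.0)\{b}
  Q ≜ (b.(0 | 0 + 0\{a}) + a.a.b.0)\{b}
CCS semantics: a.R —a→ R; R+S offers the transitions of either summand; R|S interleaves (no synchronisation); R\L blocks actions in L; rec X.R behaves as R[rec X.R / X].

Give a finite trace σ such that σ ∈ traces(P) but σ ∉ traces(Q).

aaa

Reachable graph of P (4 states):
  p0 = (b.(0 | 0 + 0\{a}) + a.a.a.0)\{b} has moves --a--▸ p1
  p1 = (a.a.0)\{b} has moves --a--▸ p2
  p2 = (a.0)\{b} has moves --a--▸ p3
  p3 = 0\{b} has moves ·
Reachable graph of Q (3 states):
  q0 = (b.(0 | 0 + 0\{a}) + a.a.b.0)\{b} has moves --a--▸ q1
  q1 = (a.b.0)\{b} has moves --a--▸ q2
  q2 = (b.0)\{b} has moves ·
Executing aaa from P (initial set {p0}):
  step 1 (a): {p1}
  step 2 (a): {p2}
  step 3 (a): {p3}
  — P admits the full trace.
Executing aaa from Q (initial set {q0}):
  step 1 (a): {q1}
  step 2 (a): {q2}
  step 3 (a): no successor for Q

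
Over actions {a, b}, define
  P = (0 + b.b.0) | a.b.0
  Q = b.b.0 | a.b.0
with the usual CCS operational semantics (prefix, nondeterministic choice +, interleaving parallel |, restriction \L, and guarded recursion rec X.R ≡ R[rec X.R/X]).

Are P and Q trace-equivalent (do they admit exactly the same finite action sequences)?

trace-equivalent

Reachable graph of P (9 states):
  p0 = (0 + b.b.0) | a.b.0 :: ··a··> p1, ··b··> p2
  p1 = (0 + b.b.0) | b.0 :: ··b··> p3, ··b··> p4
  p2 = b.0 | a.b.0 :: ··a··> p4, ··b··> p5
  p3 = (0 + b.b.0) | 0 :: ··b··> p6
  p4 = b.0 | b.0 :: ··b··> p6, ··b··> p7
  p5 = 0 | a.b.0 :: ··a··> p7
  p6 = b.0 | 0 :: ··b··> p8
  p7 = 0 | b.0 :: ··b··> p8
  p8 = 0 | 0 :: ∅
Reachable graph of Q (9 states):
  q0 = b.b.0 | a.b.0 :: ··a··> q1, ··b··> q2
  q1 = b.b.0 | b.0 :: ··b··> q3, ··b··> q4
  q2 = b.0 | a.b.0 :: ··a··> q3, ··b··> q5
  q3 = b.0 | b.0 :: ··b··> q6, ··b··> q7
  q4 = b.b.0 | 0 :: ··b··> q7
  q5 = 0 | a.b.0 :: ··a··> q6
  q6 = 0 | b.0 :: ··b··> q8
  q7 = b.0 | 0 :: ··b··> q8
  q8 = 0 | 0 :: ∅
Bisimilarity quotient blocks:
  B0 = {p0, q0}
  B1 = {p2, q2}
  B2 = {p3, p4, q3, q4}
  B3 = {p6, p7, q6, q7}
  B4 = {p8, q8}
  B5 = {p5, q5}
  B6 = {p1, q1}
p0 ∈ B0, q0 ∈ B0 → same block
Bisimilar ⇒ trace-equivalent.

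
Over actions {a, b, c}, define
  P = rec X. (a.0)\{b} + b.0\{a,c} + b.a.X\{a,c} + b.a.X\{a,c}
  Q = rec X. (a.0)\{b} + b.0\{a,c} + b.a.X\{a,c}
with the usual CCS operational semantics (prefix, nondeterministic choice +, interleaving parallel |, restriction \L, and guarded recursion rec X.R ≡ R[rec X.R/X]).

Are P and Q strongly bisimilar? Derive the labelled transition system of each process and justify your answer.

YES

Reachable graph of P (7 states):
  p0 = rec X. (a.0)\{b} + b.0\{a,c} + b.a.X\{a,c} + b.a.X\{a,c} ⊢ ··a··> p1, ··b··> p2, ··b··> p3
  p1 = 0\{b} ⊢ stopped
  p2 = 0\{a,c} ⊢ stopped
  p3 = a.(rec X. (a.0)\{b} + b.0\{a,c} + b.a.X\{a,c} + b.a.X\{a,c})\{a,c} ⊢ ··a··> p4
  p4 = (rec X. (a.0)\{b} + b.0\{a,c} + b.a.X\{a,c} + b.a.X\{a,c})\{a,c} ⊢ ··b··> p5, ··b··> p6
  p5 = (a.(rec X. (a.0)\{b} + b.0\{a,c} + b.a.X\{a,c} + b.a.X\{a,c})\{a,c})\{a,c} ⊢ stopped
  p6 = 0\{a,c}\{a,c} ⊢ stopped
Reachable graph of Q (7 states):
  q0 = rec X. (a.0)\{b} + b.0\{a,c} + b.a.X\{a,c} ⊢ ··a··> q1, ··b··> q2, ··b··> q3
  q1 = 0\{b} ⊢ stopped
  q2 = 0\{a,c} ⊢ stopped
  q3 = a.(rec X. (a.0)\{b} + b.0\{a,c} + b.a.X\{a,c})\{a,c} ⊢ ··a··> q4
  q4 = (rec X. (a.0)\{b} + b.0\{a,c} + b.a.X\{a,c})\{a,c} ⊢ ··b··> q5, ··b··> q6
  q5 = (a.(rec X. (a.0)\{b} + b.0\{a,c} + b.a.X\{a,c})\{a,c})\{a,c} ⊢ stopped
  q6 = 0\{a,c}\{a,c} ⊢ stopped
Bisimilarity quotient blocks:
  B0 = {p0, q0}
  B1 = {p1, p2, p5, p6, q1, q2, q5, q6}
  B2 = {p3, q3}
  B3 = {p4, q4}
p0 ∈ B0, q0 ∈ B0 → same block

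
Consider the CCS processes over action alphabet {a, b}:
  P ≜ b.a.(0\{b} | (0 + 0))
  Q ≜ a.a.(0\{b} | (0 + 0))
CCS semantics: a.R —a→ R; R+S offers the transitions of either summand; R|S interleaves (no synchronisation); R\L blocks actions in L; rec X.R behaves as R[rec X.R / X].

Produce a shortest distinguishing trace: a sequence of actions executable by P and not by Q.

Reachable graph of P (3 states):
  p0 = b.a.(0\{b} | (0 + 0)) has moves —b→ p1
  p1 = a.(0\{b} | (0 + 0)) has moves —a→ p2
  p2 = 0\{b} | (0 + 0) has moves stopped
Reachable graph of Q (3 states):
  q0 = a.a.(0\{b} | (0 + 0)) has moves —a→ q1
  q1 = a.(0\{b} | (0 + 0)) has moves —a→ q2
  q2 = 0\{b} | (0 + 0) has moves stopped
Run σ = ⟨b⟩ on P: start {p0}
  step 1 (b): {p1}
  P completes σ.
Run σ = ⟨b⟩ on Q: start {q0}
  step 1 (b): ∅ (Q stuck)

b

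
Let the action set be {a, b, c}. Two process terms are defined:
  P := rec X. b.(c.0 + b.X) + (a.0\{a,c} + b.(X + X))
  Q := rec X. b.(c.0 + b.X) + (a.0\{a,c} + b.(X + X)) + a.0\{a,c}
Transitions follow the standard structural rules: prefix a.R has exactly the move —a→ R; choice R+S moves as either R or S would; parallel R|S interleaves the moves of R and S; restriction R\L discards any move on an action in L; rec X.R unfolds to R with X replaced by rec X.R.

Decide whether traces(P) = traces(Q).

Reachable graph of P (5 states):
  p0 = rec X. b.(c.0 + b.X) + (a.0\{a,c} + b.(X + X)) :: -a-> p1, -b-> p2, -b-> p3
  p1 = 0\{a,c} :: (no moves)
  p2 = (rec X. b.(c.0 + b.X) + (a.0\{a,c} + b.(X + X))) + (rec X. b.(c.0 + b.X) + (a.0\{a,c} + b.(X + X))) :: -a-> p1, -b-> p2, -b-> p3
  p3 = c.0 + b.(rec X. b.(c.0 + b.X) + (a.0\{a,c} + b.(X + X))) :: -b-> p0, -c-> p4
  p4 = 0 :: (no moves)
Reachable graph of Q (5 states):
  q0 = rec X. b.(c.0 + b.X) + (a.0\{a,c} + b.(X + X)) + a.0\{a,c} :: -a-> q1, -b-> q2, -b-> q3
  q1 = 0\{a,c} :: (no moves)
  q2 = (rec X. b.(c.0 + b.X) + (a.0\{a,c} + b.(X + X)) + a.0\{a,c}) + (rec X. b.(c.0 + b.X) + (a.0\{a,c} + b.(X + X)) + a.0\{a,c}) :: -a-> q1, -b-> q2, -b-> q3
  q3 = c.0 + b.(rec X. b.(c.0 + b.X) + (a.0\{a,c} + b.(X + X)) + a.0\{a,c}) :: -b-> q0, -c-> q4
  q4 = 0 :: (no moves)
Bisimilarity quotient blocks:
  B0 = {p0, p2, q0, q2}
  B1 = {p3, q3}
  B2 = {p1, p4, q1, q4}
p0 ∈ B0, q0 ∈ B0 → same block
Bisimilar ⇒ trace-equivalent.

YES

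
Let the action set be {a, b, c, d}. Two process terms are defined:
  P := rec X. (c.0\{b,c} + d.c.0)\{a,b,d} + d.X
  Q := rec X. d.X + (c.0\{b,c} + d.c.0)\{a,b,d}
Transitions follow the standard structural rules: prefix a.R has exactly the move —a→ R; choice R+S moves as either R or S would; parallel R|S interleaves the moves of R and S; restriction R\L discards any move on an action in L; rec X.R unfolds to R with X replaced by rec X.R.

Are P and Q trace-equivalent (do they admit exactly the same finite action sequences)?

YES

P's transition system — 2 states:
  p0 = rec X. (c.0\{b,c} + d.c.0)\{a,b,d} + d.X | ··c··> p1, ··d··> p0
  p1 = 0\{b,c}\{a,b,d} | ∅
Q's transition system — 2 states:
  q0 = rec X. d.X + (c.0\{b,c} + d.c.0)\{a,b,d} | ··c··> q1, ··d··> q0
  q1 = 0\{b,c}\{a,b,d} | ∅
Bisimilarity quotient blocks:
  B0 = {p0, q0}
  B1 = {p1, q1}
p0 ∈ B0, q0 ∈ B0 → same block
Bisimilar ⇒ trace-equivalent.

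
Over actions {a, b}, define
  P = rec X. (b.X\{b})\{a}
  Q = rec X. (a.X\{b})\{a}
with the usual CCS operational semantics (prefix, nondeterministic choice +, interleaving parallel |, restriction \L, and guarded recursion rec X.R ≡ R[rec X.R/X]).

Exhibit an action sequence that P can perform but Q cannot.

P's transition system — 2 states:
  s0 = rec X. (b.X\{b})\{a} | --b--▸ s1
  s1 = (rec X. (b.X\{b})\{a})\{b}\{a} | ·
Q's transition system — 1 states:
  t0 = rec X. (a.X\{b})\{a} | ·
Executing b from P (initial set {s0}):
  [1] b ⇒ {s1}
  P completes σ.
Executing b from Q (initial set {t0}):
  [1] b ⇒ ∅ (Q stuck)

b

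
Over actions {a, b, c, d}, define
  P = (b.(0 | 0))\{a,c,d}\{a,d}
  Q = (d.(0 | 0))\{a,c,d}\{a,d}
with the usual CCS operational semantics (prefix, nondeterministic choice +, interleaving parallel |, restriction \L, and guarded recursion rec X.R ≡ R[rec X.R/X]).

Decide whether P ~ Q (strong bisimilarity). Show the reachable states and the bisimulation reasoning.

NO

LTS(P): 2 reachable states
  m0 = (b.(0 | 0))\{a,c,d}\{a,d} ⊢ -b-> m1
  m1 = (0 | 0)\{a,c,d}\{a,d} ⊢ ∅
LTS(Q): 1 reachable states
  n0 = (d.(0 | 0))\{a,c,d}\{a,d} ⊢ ∅
Partition-refinement fixed point:
  B0 = {m0}
  B1 = {m1, n0}
m0 ∈ B0, n0 ∈ B1 → different blocks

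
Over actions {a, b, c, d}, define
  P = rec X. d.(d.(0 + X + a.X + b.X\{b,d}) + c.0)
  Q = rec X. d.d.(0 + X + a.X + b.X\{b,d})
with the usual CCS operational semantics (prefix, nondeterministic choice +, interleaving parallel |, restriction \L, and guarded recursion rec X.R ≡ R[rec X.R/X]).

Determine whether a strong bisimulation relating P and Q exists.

P ≁ Q

LTS(P): 5 reachable states
  u0 = rec X. d.(d.(0 + X + a.X + b.X\{b,d}) + c.0) ⊢ --d--▸ u1
  u1 = d.(0 + (rec X. d.(d.(0 + X + a.X + b.X\{b,d}) + c.0)) + a.(rec X. d.(d.(0 + X + a.X + b.X\{b,d}) + c.0)) + b.(rec X. d.(d.(0 + X + a.X + b.X\{b,d}) + c.0))\{b,d}) + c.0 ⊢ --c--▸ u2, --d--▸ u3
  u2 = 0 ⊢ ·
  u3 = 0 + (rec X. d.(d.(0 + X + a.X + b.X\{b,d}) + c.0)) + a.(rec X. d.(d.(0 + X + a.X + b.X\{b,d}) + c.0)) + b.(rec X. d.(d.(0 + X + a.X + b.X\{b,d}) + c.0))\{b,d} ⊢ --a--▸ u0, --b--▸ u4, --d--▸ u1
  u4 = (rec X. d.(d.(0 + X + a.X + b.X\{b,d}) + c.0))\{b,d} ⊢ ·
LTS(Q): 4 reachable states
  v0 = rec X. d.d.(0 + X + a.X + b.X\{b,d}) ⊢ --d--▸ v1
  v1 = d.(0 + (rec X. d.d.(0 + X + a.X + b.X\{b,d})) + a.(rec X. d.d.(0 + X + a.X + b.X\{b,d})) + b.(rec X. d.d.(0 + X + a.X + b.X\{b,d}))\{b,d}) ⊢ --d--▸ v2
  v2 = 0 + (rec X. d.d.(0 + X + a.X + b.X\{b,d})) + a.(rec X. d.d.(0 + X + a.X + b.X\{b,d})) + b.(rec X. d.d.(0 + X + a.X + b.X\{b,d}))\{b,d} ⊢ --a--▸ v0, --b--▸ v3, --d--▸ v1
  v3 = (rec X. d.d.(0 + X + a.X + b.X\{b,d}))\{b,d} ⊢ ·
Bisimilarity quotient blocks:
  B0 = {u0}
  B1 = {u1}
  B2 = {u3}
  B3 = {u2, u4, v3}
  B4 = {v0}
  B5 = {v1}
  B6 = {v2}
u0 ∈ B0, v0 ∈ B4 → different blocks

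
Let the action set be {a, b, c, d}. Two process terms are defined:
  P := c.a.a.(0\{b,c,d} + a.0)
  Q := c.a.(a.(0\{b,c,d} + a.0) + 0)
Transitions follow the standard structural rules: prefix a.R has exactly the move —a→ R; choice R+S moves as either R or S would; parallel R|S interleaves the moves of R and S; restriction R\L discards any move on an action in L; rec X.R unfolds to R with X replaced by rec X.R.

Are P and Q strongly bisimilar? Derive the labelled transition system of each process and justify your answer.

P's transition system — 5 states:
  u0 = c.a.a.(0\{b,c,d} + a.0) :: -c-> u1
  u1 = a.a.(0\{b,c,d} + a.0) :: -a-> u2
  u2 = a.(0\{b,c,d} + a.0) :: -a-> u3
  u3 = 0\{b,c,d} + a.0 :: -a-> u4
  u4 = 0 :: ∅
Q's transition system — 5 states:
  v0 = c.a.(a.(0\{b,c,d} + a.0) + 0) :: -c-> v1
  v1 = a.(a.(0\{b,c,d} + a.0) + 0) :: -a-> v2
  v2 = a.(0\{b,c,d} + a.0) + 0 :: -a-> v3
  v3 = 0\{b,c,d} + a.0 :: -a-> v4
  v4 = 0 :: ∅
Partition-refinement fixed point:
  B0 = {u0, v0}
  B1 = {u1, v1}
  B2 = {u2, v2}
  B3 = {u3, v3}
  B4 = {u4, v4}
u0 ∈ B0, v0 ∈ B0 → same block

P ~ Q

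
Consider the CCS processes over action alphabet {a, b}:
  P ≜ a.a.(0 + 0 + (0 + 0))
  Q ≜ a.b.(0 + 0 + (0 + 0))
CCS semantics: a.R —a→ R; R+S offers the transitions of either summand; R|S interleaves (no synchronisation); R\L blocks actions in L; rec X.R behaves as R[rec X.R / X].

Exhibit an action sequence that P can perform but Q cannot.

aa

Reachable graph of P (3 states):
  s0 = a.a.(0 + 0 + (0 + 0)) :: —a→ s1
  s1 = a.(0 + 0 + (0 + 0)) :: —a→ s2
  s2 = 0 + 0 + (0 + 0) :: (no moves)
Reachable graph of Q (3 states):
  t0 = a.b.(0 + 0 + (0 + 0)) :: —a→ t1
  t1 = b.(0 + 0 + (0 + 0)) :: —b→ t2
  t2 = 0 + 0 + (0 + 0) :: (no moves)
Executing aa from P (initial set {s0}):
  after a @ step 1: {s1}
  after a @ step 2: {s2}
  — P admits the full trace.
Executing aa from Q (initial set {t0}):
  after a @ step 1: {t1}
  after a @ step 2: ∅ (Q stuck)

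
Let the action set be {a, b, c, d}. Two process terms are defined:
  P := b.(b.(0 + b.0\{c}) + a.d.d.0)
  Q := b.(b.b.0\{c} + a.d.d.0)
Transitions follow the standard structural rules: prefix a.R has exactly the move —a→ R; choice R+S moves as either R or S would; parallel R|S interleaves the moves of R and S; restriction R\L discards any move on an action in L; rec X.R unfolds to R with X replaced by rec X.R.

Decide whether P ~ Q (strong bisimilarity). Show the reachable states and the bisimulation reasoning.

P's transition system — 7 states:
  m0 = b.(b.(0 + b.0\{c}) + a.d.d.0) has moves ··b··> m1
  m1 = b.(0 + b.0\{c}) + a.d.d.0 has moves ··a··> m2, ··b··> m3
  m2 = d.d.0 has moves ··d··> m4
  m3 = 0 + b.0\{c} has moves ··b··> m5
  m4 = d.0 has moves ··d··> m6
  m5 = 0\{c} has moves ∅
  m6 = 0 has moves ∅
Q's transition system — 7 states:
  n0 = b.(b.b.0\{c} + a.d.d.0) has moves ··b··> n1
  n1 = b.b.0\{c} + a.d.d.0 has moves ··a··> n2, ··b··> n3
  n2 = d.d.0 has moves ··d··> n4
  n3 = b.0\{c} has moves ··b··> n5
  n4 = d.0 has moves ··d··> n6
  n5 = 0\{c} has moves ∅
  n6 = 0 has moves ∅
Coarsest stable partition (strong bisimilarity classes):
  B0 = {m0, n0}
  B1 = {m1, n1}
  B2 = {m3, n3}
  B3 = {m5, m6, n5, n6}
  B4 = {m2, n2}
  B5 = {m4, n4}
m0 ∈ B0, n0 ∈ B0 → same block

P ~ Q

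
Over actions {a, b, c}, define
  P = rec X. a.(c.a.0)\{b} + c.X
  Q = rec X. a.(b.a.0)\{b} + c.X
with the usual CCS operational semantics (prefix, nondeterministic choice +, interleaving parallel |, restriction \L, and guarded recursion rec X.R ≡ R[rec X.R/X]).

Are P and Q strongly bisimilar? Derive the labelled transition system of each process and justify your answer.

P's transition system — 4 states:
  u0 = rec X. a.(c.a.0)\{b} + c.X ⊢ -a-> u1, -c-> u0
  u1 = (c.a.0)\{b} ⊢ -c-> u2
  u2 = (a.0)\{b} ⊢ -a-> u3
  u3 = 0\{b} ⊢ stopped
Q's transition system — 2 states:
  v0 = rec X. a.(b.a.0)\{b} + c.X ⊢ -a-> v1, -c-> v0
  v1 = (b.a.0)\{b} ⊢ stopped
Partition-refinement fixed point:
  B0 = {u0}
  B1 = {u1}
  B2 = {u2}
  B3 = {u3, v1}
  B4 = {v0}
u0 ∈ B0, v0 ∈ B4 → different blocks

P ≁ Q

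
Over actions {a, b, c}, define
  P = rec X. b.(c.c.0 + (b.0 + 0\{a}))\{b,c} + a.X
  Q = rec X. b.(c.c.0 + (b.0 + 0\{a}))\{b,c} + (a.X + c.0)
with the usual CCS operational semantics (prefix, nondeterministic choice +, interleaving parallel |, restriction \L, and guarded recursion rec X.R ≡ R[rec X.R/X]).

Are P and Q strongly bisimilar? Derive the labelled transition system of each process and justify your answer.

NO

Reachable graph of P (2 states):
  s0 = rec X. b.(c.c.0 + (b.0 + 0\{a}))\{b,c} + a.X → =a=> s0, =b=> s1
  s1 = (c.c.0 + (b.0 + 0\{a}))\{b,c} → deadlocked
Reachable graph of Q (3 states):
  t0 = rec X. b.(c.c.0 + (b.0 + 0\{a}))\{b,c} + (a.X + c.0) → =a=> t0, =b=> t1, =c=> t2
  t1 = (c.c.0 + (b.0 + 0\{a}))\{b,c} → deadlocked
  t2 = 0 → deadlocked
Coarsest stable partition (strong bisimilarity classes):
  B0 = {s0}
  B1 = {s1, t1, t2}
  B2 = {t0}
s0 ∈ B0, t0 ∈ B2 → different blocks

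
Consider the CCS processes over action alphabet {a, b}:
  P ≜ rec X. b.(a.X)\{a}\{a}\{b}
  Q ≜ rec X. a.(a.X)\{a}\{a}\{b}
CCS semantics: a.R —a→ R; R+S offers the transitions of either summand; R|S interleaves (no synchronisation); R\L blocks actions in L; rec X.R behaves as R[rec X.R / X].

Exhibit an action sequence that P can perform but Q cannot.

LTS(P): 2 reachable states
  p0 = rec X. b.(a.X)\{a}\{a}\{b} ⊢ =b=> p1
  p1 = (a.(rec X. b.(a.X)\{a}\{a}\{b}))\{a}\{a}\{b} ⊢ stopped
LTS(Q): 2 reachable states
  q0 = rec X. a.(a.X)\{a}\{a}\{b} ⊢ =a=> q1
  q1 = (a.(rec X. a.(a.X)\{a}\{a}\{b}))\{a}\{a}\{b} ⊢ stopped
Trace ⟨b⟩ through P, begin at {p0}:
  [1] b ⇒ {p1}
  — P admits the full trace.
Trace ⟨b⟩ through Q, begin at {q0}:
  [1] b ⇒ no successor for Q

b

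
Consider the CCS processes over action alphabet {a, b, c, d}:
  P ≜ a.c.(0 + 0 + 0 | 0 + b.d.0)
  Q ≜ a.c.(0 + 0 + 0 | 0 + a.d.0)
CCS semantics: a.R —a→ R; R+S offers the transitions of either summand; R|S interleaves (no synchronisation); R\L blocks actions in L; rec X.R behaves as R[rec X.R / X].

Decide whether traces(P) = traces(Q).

Reachable graph of P (5 states):
  p0 = a.c.(0 + 0 + 0 | 0 + b.d.0) → =a=> p1
  p1 = c.(0 + 0 + 0 | 0 + b.d.0) → =c=> p2
  p2 = 0 + 0 + 0 | 0 + b.d.0 → =b=> p3
  p3 = d.0 → =d=> p4
  p4 = 0 → stopped
Reachable graph of Q (5 states):
  q0 = a.c.(0 + 0 + 0 | 0 + a.d.0) → =a=> q1
  q1 = c.(0 + 0 + 0 | 0 + a.d.0) → =c=> q2
  q2 = 0 + 0 + 0 | 0 + a.d.0 → =a=> q3
  q3 = d.0 → =d=> q4
  q4 = 0 → stopped
Executing acb from P (initial set {p0}):
  [1] a ⇒ {p1}
  [2] c ⇒ {p2}
  [3] b ⇒ {p3}
  ✓ P
Executing acb from Q (initial set {q0}):
  [1] a ⇒ {q1}
  [2] c ⇒ {q2}
  [3] b ⇒ no successor for Q

traces(P) ≠ traces(Q) — witness ⟨acb⟩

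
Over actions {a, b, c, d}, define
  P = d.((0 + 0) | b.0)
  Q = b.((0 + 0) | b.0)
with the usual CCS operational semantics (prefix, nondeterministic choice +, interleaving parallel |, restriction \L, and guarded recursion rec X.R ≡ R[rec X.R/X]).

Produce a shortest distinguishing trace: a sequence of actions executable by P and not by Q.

d

LTS(P): 3 reachable states
  s0 = d.((0 + 0) | b.0) ⊢ —d→ s1
  s1 = (0 + 0) | b.0 ⊢ —b→ s2
  s2 = (0 + 0) | 0 ⊢ stopped
LTS(Q): 3 reachable states
  t0 = b.((0 + 0) | b.0) ⊢ —b→ t1
  t1 = (0 + 0) | b.0 ⊢ —b→ t2
  t2 = (0 + 0) | 0 ⊢ stopped
Trace ⟨d⟩ through P, begin at {s0}:
  step 1 (d): {s1}
  P completes σ.
Trace ⟨d⟩ through Q, begin at {t0}:
  step 1 (d): ∅ (Q stuck)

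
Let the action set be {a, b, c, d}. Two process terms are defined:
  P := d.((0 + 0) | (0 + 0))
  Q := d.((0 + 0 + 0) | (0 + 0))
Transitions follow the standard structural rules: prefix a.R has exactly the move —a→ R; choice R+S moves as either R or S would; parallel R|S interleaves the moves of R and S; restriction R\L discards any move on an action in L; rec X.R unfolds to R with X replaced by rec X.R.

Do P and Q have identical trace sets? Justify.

P's transition system — 2 states:
  s0 = d.((0 + 0) | (0 + 0)) :: -d-> s1
  s1 = (0 + 0) | (0 + 0) :: stopped
Q's transition system — 2 states:
  t0 = d.((0 + 0 + 0) | (0 + 0)) :: -d-> t1
  t1 = (0 + 0 + 0) | (0 + 0) :: stopped
Partition-refinement fixed point:
  B0 = {s0, t0}
  B1 = {s1, t1}
s0 ∈ B0, t0 ∈ B0 → same block
Bisimilar ⇒ trace-equivalent.

traces(P) = traces(Q)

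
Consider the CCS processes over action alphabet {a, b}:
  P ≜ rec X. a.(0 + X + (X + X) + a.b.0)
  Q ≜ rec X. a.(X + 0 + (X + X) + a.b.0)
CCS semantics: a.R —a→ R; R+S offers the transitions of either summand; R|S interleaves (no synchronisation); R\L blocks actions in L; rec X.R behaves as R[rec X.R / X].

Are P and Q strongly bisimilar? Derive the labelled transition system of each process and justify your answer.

Reachable graph of P (4 states):
  s0 = rec X. a.(0 + X + (X + X) + a.b.0) ⊢ —a→ s1
  s1 = 0 + (rec X. a.(0 + X + (X + X) + a.b.0)) + ((rec X. a.(0 + X + (X + X) + a.b.0)) + (rec X. a.(0 + X + (X + X) + a.b.0))) + a.b.0 ⊢ —a→ s1, —a→ s2
  s2 = b.0 ⊢ —b→ s3
  s3 = 0 ⊢ stopped
Reachable graph of Q (4 states):
  t0 = rec X. a.(X + 0 + (X + X) + a.b.0) ⊢ —a→ t1
  t1 = (rec X. a.(X + 0 + (X + X) + a.b.0)) + 0 + ((rec X. a.(X + 0 + (X + X) + a.b.0)) + (rec X. a.(X + 0 + (X + X) + a.b.0))) + a.b.0 ⊢ —a→ t1, —a→ t2
  t2 = b.0 ⊢ —b→ t3
  t3 = 0 ⊢ stopped
Partition-refinement fixed point:
  B0 = {s0, t0}
  B1 = {s1, t1}
  B2 = {s2, t2}
  B3 = {s3, t3}
s0 ∈ B0, t0 ∈ B0 → same block

YES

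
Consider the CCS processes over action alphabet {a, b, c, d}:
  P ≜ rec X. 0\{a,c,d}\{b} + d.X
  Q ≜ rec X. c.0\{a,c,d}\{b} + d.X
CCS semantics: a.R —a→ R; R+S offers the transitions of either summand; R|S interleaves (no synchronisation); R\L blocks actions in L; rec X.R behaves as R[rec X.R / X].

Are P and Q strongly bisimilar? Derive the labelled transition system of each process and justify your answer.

Reachable graph of P (1 states):
  s0 = rec X. 0\{a,c,d}\{b} + d.X :: —d→ s0
Reachable graph of Q (2 states):
  t0 = rec X. c.0\{a,c,d}\{b} + d.X :: —c→ t1, —d→ t0
  t1 = 0\{a,c,d}\{b} :: ∅
Coarsest stable partition (strong bisimilarity classes):
  B0 = {s0}
  B1 = {t0}
  B2 = {t1}
s0 ∈ B0, t0 ∈ B1 → different blocks

P ≁ Q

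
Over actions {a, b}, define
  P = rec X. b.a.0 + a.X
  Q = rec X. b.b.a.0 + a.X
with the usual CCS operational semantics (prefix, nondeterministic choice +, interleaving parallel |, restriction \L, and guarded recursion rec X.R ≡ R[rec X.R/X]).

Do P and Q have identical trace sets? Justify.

trace-distinct — witness ⟨ba⟩

P's transition system — 3 states:
  p0 = rec X. b.a.0 + a.X → ··a··> p0, ··b··> p1
  p1 = a.0 → ··a··> p2
  p2 = 0 → ·
Q's transition system — 4 states:
  q0 = rec X. b.b.a.0 + a.X → ··a··> q0, ··b··> q1
  q1 = b.a.0 → ··b··> q2
  q2 = a.0 → ··a··> q3
  q3 = 0 → ·
Executing ba from P (initial set {p0}):
  [1] b ⇒ {p1}
  [2] a ⇒ {p2}
  P completes σ.
Executing ba from Q (initial set {q0}):
  [1] b ⇒ {q1}
  [2] a ⇒ no successor for Q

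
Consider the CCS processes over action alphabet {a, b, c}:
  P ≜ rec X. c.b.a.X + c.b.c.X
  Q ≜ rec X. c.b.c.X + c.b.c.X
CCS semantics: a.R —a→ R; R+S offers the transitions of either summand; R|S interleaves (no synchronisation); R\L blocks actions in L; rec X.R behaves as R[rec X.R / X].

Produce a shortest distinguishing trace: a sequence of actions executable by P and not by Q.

cba

LTS(P): 5 reachable states
  s0 = rec X. c.b.a.X + c.b.c.X :: —c→ s1, —c→ s2
  s1 = b.a.(rec X. c.b.a.X + c.b.c.X) :: —b→ s3
  s2 = b.c.(rec X. c.b.a.X + c.b.c.X) :: —b→ s4
  s3 = a.(rec X. c.b.a.X + c.b.c.X) :: —a→ s0
  s4 = c.(rec X. c.b.a.X + c.b.c.X) :: —c→ s0
LTS(Q): 3 reachable states
  t0 = rec X. c.b.c.X + c.b.c.X :: —c→ t1
  t1 = b.c.(rec X. c.b.c.X + c.b.c.X) :: —b→ t2
  t2 = c.(rec X. c.b.c.X + c.b.c.X) :: —c→ t0
Trace ⟨cba⟩ through P, begin at {s0}:
  [1] c ⇒ {s1, s2}
  [2] b ⇒ {s3, s4}
  [3] a ⇒ {s0}
  — P admits the full trace.
Trace ⟨cba⟩ through Q, begin at {t0}:
  [1] c ⇒ {t1}
  [2] b ⇒ {t2}
  [3] a ⇒ no successor for Q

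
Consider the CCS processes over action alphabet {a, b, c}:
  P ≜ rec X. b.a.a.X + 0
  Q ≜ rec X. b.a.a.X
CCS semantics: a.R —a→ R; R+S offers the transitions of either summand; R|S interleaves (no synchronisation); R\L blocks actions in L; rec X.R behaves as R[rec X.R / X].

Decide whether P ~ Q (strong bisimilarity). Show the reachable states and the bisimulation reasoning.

Reachable graph of P (3 states):
  p0 = rec X. b.a.a.X + 0 | -b-> p1
  p1 = a.a.(rec X. b.a.a.X + 0) | -a-> p2
  p2 = a.(rec X. b.a.a.X + 0) | -a-> p0
Reachable graph of Q (3 states):
  q0 = rec X. b.a.a.X | -b-> q1
  q1 = a.a.(rec X. b.a.a.X) | -a-> q2
  q2 = a.(rec X. b.a.a.X) | -a-> q0
Bisimilarity quotient blocks:
  B0 = {p0, q0}
  B1 = {p1, q1}
  B2 = {p2, q2}
p0 ∈ B0, q0 ∈ B0 → same block

P ~ Q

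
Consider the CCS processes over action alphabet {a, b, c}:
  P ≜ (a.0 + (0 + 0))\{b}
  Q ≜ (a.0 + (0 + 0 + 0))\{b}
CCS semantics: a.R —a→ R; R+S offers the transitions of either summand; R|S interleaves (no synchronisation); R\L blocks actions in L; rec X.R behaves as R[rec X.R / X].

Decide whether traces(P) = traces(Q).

Reachable graph of P (2 states):
  u0 = (a.0 + (0 + 0))\{b} has moves =a=> u1
  u1 = 0\{b} has moves (no moves)
Reachable graph of Q (2 states):
  v0 = (a.0 + (0 + 0 + 0))\{b} has moves =a=> v1
  v1 = 0\{b} has moves (no moves)
Coarsest stable partition (strong bisimilarity classes):
  B0 = {u0, v0}
  B1 = {u1, v1}
u0 ∈ B0, v0 ∈ B0 → same block
Bisimilar ⇒ trace-equivalent.

YES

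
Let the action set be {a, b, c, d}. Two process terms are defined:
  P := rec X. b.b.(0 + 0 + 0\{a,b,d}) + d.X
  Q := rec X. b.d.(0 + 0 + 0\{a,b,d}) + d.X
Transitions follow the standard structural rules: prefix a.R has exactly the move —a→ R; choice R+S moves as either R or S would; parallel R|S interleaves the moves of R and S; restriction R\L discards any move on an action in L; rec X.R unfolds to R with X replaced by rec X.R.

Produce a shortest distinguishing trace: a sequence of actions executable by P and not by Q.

P's transition system — 3 states:
  s0 = rec X. b.b.(0 + 0 + 0\{a,b,d}) + d.X ⊢ -b-> s1, -d-> s0
  s1 = b.(0 + 0 + 0\{a,b,d}) ⊢ -b-> s2
  s2 = 0 + 0 + 0\{a,b,d} ⊢ (no moves)
Q's transition system — 3 states:
  t0 = rec X. b.d.(0 + 0 + 0\{a,b,d}) + d.X ⊢ -b-> t1, -d-> t0
  t1 = d.(0 + 0 + 0\{a,b,d}) ⊢ -d-> t2
  t2 = 0 + 0 + 0\{a,b,d} ⊢ (no moves)
Run σ = ⟨bb⟩ on P: start {s0}
  after b @ step 1: {s1}
  after b @ step 2: {s2}
  P completes σ.
Run σ = ⟨bb⟩ on Q: start {t0}
  after b @ step 1: {t1}
  after b @ step 2: ∅ (Q stuck)

bb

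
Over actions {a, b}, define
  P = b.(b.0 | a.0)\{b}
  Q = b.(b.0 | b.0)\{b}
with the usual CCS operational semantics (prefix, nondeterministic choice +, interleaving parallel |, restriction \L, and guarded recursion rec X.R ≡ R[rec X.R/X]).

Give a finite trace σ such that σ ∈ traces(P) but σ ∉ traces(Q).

Reachable graph of P (3 states):
  s0 = b.(b.0 | a.0)\{b} :: ··b··> s1
  s1 = (b.0 | a.0)\{b} :: ··a··> s2
  s2 = (b.0 | 0)\{b} :: stopped
Reachable graph of Q (2 states):
  t0 = b.(b.0 | b.0)\{b} :: ··b··> t1
  t1 = (b.0 | b.0)\{b} :: stopped
Executing ba from P (initial set {s0}):
  [1] b ⇒ {s1}
  [2] a ⇒ {s2}
  P completes σ.
Executing ba from Q (initial set {t0}):
  [1] b ⇒ {t1}
  [2] a ⇒ ∅ (Q stuck)

ba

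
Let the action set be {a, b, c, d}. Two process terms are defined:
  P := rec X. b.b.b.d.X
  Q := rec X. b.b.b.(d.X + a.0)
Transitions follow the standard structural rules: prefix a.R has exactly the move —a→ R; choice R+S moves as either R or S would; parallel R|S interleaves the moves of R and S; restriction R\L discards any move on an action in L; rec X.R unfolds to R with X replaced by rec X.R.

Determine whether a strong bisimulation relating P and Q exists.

Reachable graph of P (4 states):
  u0 = rec X. b.b.b.d.X | ··b··> u1
  u1 = b.b.d.(rec X. b.b.b.d.X) | ··b··> u2
  u2 = b.d.(rec X. b.b.b.d.X) | ··b··> u3
  u3 = d.(rec X. b.b.b.d.X) | ··d··> u0
Reachable graph of Q (5 states):
  v0 = rec X. b.b.b.(d.X + a.0) | ··b··> v1
  v1 = b.b.(d.(rec X. b.b.b.(d.X + a.0)) + a.0) | ··b··> v2
  v2 = b.(d.(rec X. b.b.b.(d.X + a.0)) + a.0) | ··b··> v3
  v3 = d.(rec X. b.b.b.(d.X + a.0)) + a.0 | ··a··> v4, ··d··> v0
  v4 = 0 | deadlocked
Bisimilarity quotient blocks:
  B0 = {u0}
  B1 = {u1}
  B2 = {u2}
  B3 = {u3}
  B4 = {v0}
  B5 = {v1}
  B6 = {v2}
  B7 = {v3}
  B8 = {v4}
u0 ∈ B0, v0 ∈ B4 → different blocks

P ≁ Q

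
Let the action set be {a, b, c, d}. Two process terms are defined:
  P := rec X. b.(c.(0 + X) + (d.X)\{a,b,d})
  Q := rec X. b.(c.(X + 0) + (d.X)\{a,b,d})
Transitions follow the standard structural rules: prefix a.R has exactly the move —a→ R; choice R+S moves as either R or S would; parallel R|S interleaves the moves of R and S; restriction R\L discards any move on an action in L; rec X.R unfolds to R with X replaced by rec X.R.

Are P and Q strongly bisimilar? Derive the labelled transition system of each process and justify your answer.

P ~ Q

LTS(P): 3 reachable states
  m0 = rec X. b.(c.(0 + X) + (d.X)\{a,b,d}) | =b=> m1
  m1 = c.(0 + (rec X. b.(c.(0 + X) + (d.X)\{a,b,d}))) + (d.(rec X. b.(c.(0 + X) + (d.X)\{a,b,d})))\{a,b,d} | =c=> m2
  m2 = 0 + (rec X. b.(c.(0 + X) + (d.X)\{a,b,d})) | =b=> m1
LTS(Q): 3 reachable states
  n0 = rec X. b.(c.(X + 0) + (d.X)\{a,b,d}) | =b=> n1
  n1 = c.((rec X. b.(c.(X + 0) + (d.X)\{a,b,d})) + 0) + (d.(rec X. b.(c.(X + 0) + (d.X)\{a,b,d})))\{a,b,d} | =c=> n2
  n2 = (rec X. b.(c.(X + 0) + (d.X)\{a,b,d})) + 0 | =b=> n1
Coarsest stable partition (strong bisimilarity classes):
  B0 = {m0, m2, n0, n2}
  B1 = {m1, n1}
m0 ∈ B0, n0 ∈ B0 → same block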